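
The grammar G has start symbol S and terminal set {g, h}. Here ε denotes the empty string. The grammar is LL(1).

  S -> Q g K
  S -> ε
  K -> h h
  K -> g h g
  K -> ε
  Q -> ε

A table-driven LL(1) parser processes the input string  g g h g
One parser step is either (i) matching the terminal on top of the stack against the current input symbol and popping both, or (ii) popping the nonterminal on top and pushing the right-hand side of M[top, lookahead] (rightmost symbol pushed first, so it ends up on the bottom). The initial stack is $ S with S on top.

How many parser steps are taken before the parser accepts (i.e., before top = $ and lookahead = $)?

7

     Stack    Input      Action
  1  $ S      g g h g $  expand S -> Q g K
  2  $ K g Q  g g h g $  expand Q -> ε
  3  $ K g    g g h g $  match g
  4  $ K      g h g $    expand K -> g h g
  5  $ g h g  g h g $    match g
  6  $ g h    h g $      match h
  7  $ g      g $        match g
Accept reached after 7 steps.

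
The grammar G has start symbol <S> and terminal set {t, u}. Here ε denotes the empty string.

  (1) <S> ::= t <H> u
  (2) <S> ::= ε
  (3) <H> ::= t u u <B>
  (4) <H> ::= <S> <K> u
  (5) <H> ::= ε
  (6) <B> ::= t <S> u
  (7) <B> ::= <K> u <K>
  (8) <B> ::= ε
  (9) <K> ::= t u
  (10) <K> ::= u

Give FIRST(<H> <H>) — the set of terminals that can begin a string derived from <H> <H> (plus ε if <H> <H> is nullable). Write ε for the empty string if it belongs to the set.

{ε, t, u}

FIRST(<S>): from <S>::=t <H> u we get {t}; from <S>::=ε we get {ε}. So FIRST(<S>) = {ε, t}.
FIRST(<K>): from <K>::=t u we get {t}; from <K>::=u we get {u}. So FIRST(<K>) = {t, u}.
FIRST(<H>): from <H>::=t u u <B> we get {t}; from <H>::=<S> <K> u we get {t, u}; from <H>::=ε we get {ε}. So FIRST(<H>) = {ε, t, u}.
FIRST(<B>): from <B>::=t <S> u we get {t}; from <B>::=<K> u <K> we get {t, u}; from <B>::=ε we get {ε}. So FIRST(<B>) = {ε, t, u}.
FIRST(<H> <H>): take FIRST of each symbol in turn, carrying on past any symbol whose FIRST contains ε; result {ε, t, u}.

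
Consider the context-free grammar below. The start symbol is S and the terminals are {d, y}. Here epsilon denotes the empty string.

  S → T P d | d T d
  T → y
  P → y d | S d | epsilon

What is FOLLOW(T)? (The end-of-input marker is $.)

FIRST(T) = {y}
FIRST(S) = {d, y}  (via T P d)
FIRST(P) = {epsilon, d, y}  (via S d)
FOLLOW(S) includes $ since S is the start symbol.
FOLLOW(S): in P→S d, S is followed by d with FIRST {d}. Thus FOLLOW(S) = {$, d}.
FOLLOW(T): in S→T P d, T is followed by P d with FIRST {d, y}; in S→d T d, T is followed by d with FIRST {d}. Thus FOLLOW(T) = {d, y}.
FOLLOW(P): in S→T P d, P is followed by d with FIRST {d}. Thus FOLLOW(P) = {d}.

{d, y}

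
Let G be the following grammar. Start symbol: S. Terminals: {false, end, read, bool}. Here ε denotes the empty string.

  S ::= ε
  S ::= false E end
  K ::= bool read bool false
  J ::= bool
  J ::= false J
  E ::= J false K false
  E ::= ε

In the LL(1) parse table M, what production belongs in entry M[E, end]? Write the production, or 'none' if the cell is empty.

E ::= ε

FIRST(S) = {ε, false}
FIRST(K) = {bool}
FIRST(J) = {bool, false}
FIRST(E) = {ε, bool, false}  (via J false K false)
FOLLOW(S) includes $ since S is the start symbol.
FOLLOW(E): in S::=false E end, E is followed by end with FIRST {end}. Thus FOLLOW(E) = {end}.
For E ::= J false K false: FIRST(J false K false) = {bool, false}, so it goes in M[E, t] for t ∈ {bool, false}.
For E ::= ε: FIRST(ε) = {ε}, so it goes in M[E, t] for t ∈ {}; since ε ∈ FIRST, also for every t ∈ FOLLOW(E) = {end}.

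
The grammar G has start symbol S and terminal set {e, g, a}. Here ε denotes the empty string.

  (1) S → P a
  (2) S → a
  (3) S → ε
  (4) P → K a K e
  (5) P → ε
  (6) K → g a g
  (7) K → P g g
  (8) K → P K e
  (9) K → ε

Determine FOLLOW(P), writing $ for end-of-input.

FIRST(S): from S→P a we get {a, e, g}; from S→a we get {a}; from S→ε we get {ε}. So FIRST(S) = {ε, a, e, g}.
FIRST(P): from P→K a K e we get {a, e, g}; from P→ε we get {ε}. So FIRST(P) = {ε, a, e, g}.
FIRST(K): from K→g a g we get {g}; from K→P g g we get {a, e, g}; from K→P K e we get {a, e, g}; from K→ε we get {ε}. So FIRST(K) = {ε, a, e, g}.
FOLLOW(S) includes $ since S is the start symbol.
FOLLOW(S): S appears on no right-hand side. Thus FOLLOW(S) = {$}.
FOLLOW(P): in S→P a, P is followed by a with FIRST {a}; in K→P g g, P is followed by g g with FIRST {g}; in K→P K e, P is followed by K e with FIRST {a, e, g}. Thus FOLLOW(P) = {a, e, g}.
FOLLOW(K): in P→K a K e (occurrence 1), K is followed by a K e with FIRST {a}; in P→K a K e (occurrence 2), K is followed by e with FIRST {e}; in K→P K e, K is followed by e with FIRST {e}. Thus FOLLOW(K) = {a, e}.

{a, e, g}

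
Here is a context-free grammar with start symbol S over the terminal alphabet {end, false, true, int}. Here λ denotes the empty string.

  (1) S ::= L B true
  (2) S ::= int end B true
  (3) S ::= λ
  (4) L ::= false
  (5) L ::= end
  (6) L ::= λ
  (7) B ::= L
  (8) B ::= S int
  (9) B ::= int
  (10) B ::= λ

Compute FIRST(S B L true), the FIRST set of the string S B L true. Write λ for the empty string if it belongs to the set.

FIRST(L) = {λ, end, false}
FIRST(S) = {λ, end, false, int, true}  (via L B true)
FIRST(B) = {λ, end, false, int, true}  (via L, S int)
FIRST(S B L true): take FIRST of each symbol in turn, carrying on past any symbol whose FIRST contains λ; result {end, false, int, true}.

{end, false, int, true}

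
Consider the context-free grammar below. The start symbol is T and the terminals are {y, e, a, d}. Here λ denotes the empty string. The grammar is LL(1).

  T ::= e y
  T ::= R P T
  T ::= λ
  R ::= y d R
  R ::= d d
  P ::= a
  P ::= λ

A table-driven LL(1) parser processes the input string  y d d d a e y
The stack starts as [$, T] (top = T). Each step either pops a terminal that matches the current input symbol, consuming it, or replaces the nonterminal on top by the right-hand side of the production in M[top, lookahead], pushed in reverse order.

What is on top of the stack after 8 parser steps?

a

step 1: stack=$ T  input=y d d d a e y $  — expand T ::= R P T
step 2: stack=$ T P R  input=y d d d a e y $  — expand R ::= y d R
step 3: stack=$ T P R d y  input=y d d d a e y $  — match y
step 4: stack=$ T P R d  input=d d d a e y $  — match d
step 5: stack=$ T P R  input=d d a e y $  — expand R ::= d d
step 6: stack=$ T P d d  input=d d a e y $  — match d
step 7: stack=$ T P d  input=d a e y $  — match d
step 8: stack=$ T P  input=a e y $  — expand P ::= a
Stack after step 8: $ T a (top = a).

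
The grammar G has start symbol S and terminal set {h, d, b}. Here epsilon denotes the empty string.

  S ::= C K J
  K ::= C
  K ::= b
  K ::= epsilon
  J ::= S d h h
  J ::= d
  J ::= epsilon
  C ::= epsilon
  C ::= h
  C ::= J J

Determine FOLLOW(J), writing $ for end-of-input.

{$, b, d, h}

FIRST(S): from S::=C K J we get {epsilon, b, d, h}. So FIRST(S) = {epsilon, b, d, h}.
FIRST(J): from J::=S d h h we get {b, d, h}; from J::=d we get {d}; from J::=epsilon we get {epsilon}. So FIRST(J) = {epsilon, b, d, h}.
FIRST(C): from C::=epsilon we get {epsilon}; from C::=h we get {h}; from C::=J J we get {epsilon, b, d, h}. So FIRST(C) = {epsilon, b, d, h}.
FIRST(K): from K::=C we get {epsilon, b, d, h}; from K::=b we get {b}; from K::=epsilon we get {epsilon}. So FIRST(K) = {epsilon, b, d, h}.
FOLLOW(S) includes $ since S is the start symbol.
FOLLOW(S): in J::=S d h h, S is followed by d h h with FIRST {d}. Thus FOLLOW(S) = {$, d}.
FOLLOW(K): in S::=C K J, K is followed by J with FIRST {epsilon, b, d, h}; in S::=C K J, the suffix after K is nullable, so FOLLOW(K) ⊇ FOLLOW(S) = {$, d}. Thus FOLLOW(K) = {$, b, d, h}.
FOLLOW(C): in S::=C K J, C is followed by K J with FIRST {epsilon, b, d, h}; in S::=C K J, the suffix after C is nullable, so FOLLOW(C) ⊇ FOLLOW(S) = {$, d}; in K::=C, the suffix after C is empty, so FOLLOW(C) ⊇ FOLLOW(K) = {$, b, d, h}. Thus FOLLOW(C) = {$, b, d, h}.
FOLLOW(J): in S::=C K J, the suffix after J is empty, so FOLLOW(J) ⊇ FOLLOW(S) = {$, d}; in C::=J J (occurrence 1), J is followed by J with FIRST {epsilon, b, d, h}; in C::=J J (occurrence 1), the suffix after J is nullable, so FOLLOW(J) ⊇ FOLLOW(C) = {$, b, d, h}; in C::=J J (occurrence 2), the suffix after J is empty, so FOLLOW(J) ⊇ FOLLOW(C) = {$, b, d, h}. Thus FOLLOW(J) = {$, b, d, h}.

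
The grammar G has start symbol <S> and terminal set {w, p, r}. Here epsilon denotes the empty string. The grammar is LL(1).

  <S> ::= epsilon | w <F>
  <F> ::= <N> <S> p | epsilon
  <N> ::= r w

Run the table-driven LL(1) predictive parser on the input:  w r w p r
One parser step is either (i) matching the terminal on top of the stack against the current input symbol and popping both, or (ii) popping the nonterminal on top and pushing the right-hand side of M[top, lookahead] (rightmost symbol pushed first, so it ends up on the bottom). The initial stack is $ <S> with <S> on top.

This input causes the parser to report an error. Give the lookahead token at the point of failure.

step 1: stack=$ <S>  input=w r w p r $  — expand <S> ::= w <F>
step 2: stack=$ <F> w  input=w r w p r $  — match w
step 3: stack=$ <F>  input=r w p r $  — expand <F> ::= <N> <S> p
step 4: stack=$ p <S> <N>  input=r w p r $  — expand <N> ::= r w
step 5: stack=$ p <S> w r  input=r w p r $  — match r
step 6: stack=$ p <S> w  input=w p r $  — match w
step 7: stack=$ p <S>  input=p r $  — expand <S> ::= epsilon
step 8: stack=$ p  input=p r $  — match p
step 9: stack=$  input=r $  — error: stack empty but input remains

r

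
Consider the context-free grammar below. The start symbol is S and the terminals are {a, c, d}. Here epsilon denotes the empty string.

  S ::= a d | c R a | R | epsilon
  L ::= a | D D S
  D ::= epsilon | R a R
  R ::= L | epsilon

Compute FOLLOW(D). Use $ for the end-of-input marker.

{$, a, c}

FIRST(S) = {epsilon, a, c}  (via R)
FIRST(L) = {epsilon, a, c}  (via D D S)
FIRST(R) = {epsilon, a, c}  (via L)
FIRST(D) = {epsilon, a, c}  (via R a R)
FOLLOW(S) includes $ since S is the start symbol.
FOLLOW(S): in L::=D D S, the suffix after S is empty, so FOLLOW(S) ⊇ FOLLOW(L) = {$, a, c}. Thus FOLLOW(S) = {$, a, c}.
FOLLOW(L): in R::=L, the suffix after L is empty, so FOLLOW(L) ⊇ FOLLOW(R) = {$, a, c}. Thus FOLLOW(L) = {$, a, c}.
FOLLOW(D): in L::=D D S (occurrence 1), D is followed by D S with FIRST {epsilon, a, c}; in L::=D D S (occurrence 1), the suffix after D is nullable, so FOLLOW(D) ⊇ FOLLOW(L) = {$, a, c}; in L::=D D S (occurrence 2), D is followed by S with FIRST {epsilon, a, c}; in L::=D D S (occurrence 2), the suffix after D is nullable, so FOLLOW(D) ⊇ FOLLOW(L) = {$, a, c}. Thus FOLLOW(D) = {$, a, c}.
FOLLOW(R): in S::=c R a, R is followed by a with FIRST {a}; in S::=R, the suffix after R is empty, so FOLLOW(R) ⊇ FOLLOW(S) = {$, a, c}; in D::=R a R (occurrence 1), R is followed by a R with FIRST {a}; in D::=R a R (occurrence 2), the suffix after R is empty, so FOLLOW(R) ⊇ FOLLOW(D) = {$, a, c}. Thus FOLLOW(R) = {$, a, c}.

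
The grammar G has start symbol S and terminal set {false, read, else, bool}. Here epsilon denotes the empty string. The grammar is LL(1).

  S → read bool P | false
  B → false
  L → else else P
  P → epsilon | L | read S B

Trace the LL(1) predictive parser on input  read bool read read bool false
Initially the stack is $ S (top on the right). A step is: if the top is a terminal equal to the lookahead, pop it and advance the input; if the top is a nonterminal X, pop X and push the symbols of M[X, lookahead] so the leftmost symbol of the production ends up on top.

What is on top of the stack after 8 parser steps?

     Stack            Input                             Action
  1  $ S              read bool read read bool false $  expand S → read bool P
  2  $ P bool read    read bool read read bool false $  match read
  3  $ P bool         bool read read bool false $       match bool
  4  $ P              read read bool false $            expand P → read S B
  5  $ B S read       read read bool false $            match read
  6  $ B S            read bool false $                 expand S → read bool P
  7  $ B P bool read  read bool false $                 match read
  8  $ B P bool       bool false $                      match bool
Stack after step 8: $ B P (top = P).

P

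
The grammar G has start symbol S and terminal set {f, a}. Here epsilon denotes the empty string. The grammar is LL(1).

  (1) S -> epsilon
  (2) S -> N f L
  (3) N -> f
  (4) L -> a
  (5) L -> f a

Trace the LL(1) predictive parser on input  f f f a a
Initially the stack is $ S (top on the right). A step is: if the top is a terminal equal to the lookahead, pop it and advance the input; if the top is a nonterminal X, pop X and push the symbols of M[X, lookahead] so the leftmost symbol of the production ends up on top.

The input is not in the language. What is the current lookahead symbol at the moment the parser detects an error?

a

     Stack    Input        Action
  1  $ S      f f f a a $  expand S -> N f L
  2  $ L f N  f f f a a $  expand N -> f
  3  $ L f f  f f f a a $  match f
  4  $ L f    f f a a $    match f
  5  $ L      f a a $      expand L -> f a
  6  $ a f    f a a $      match f
  7  $ a      a a $        match a
  8  $        a $          error: stack empty but input remains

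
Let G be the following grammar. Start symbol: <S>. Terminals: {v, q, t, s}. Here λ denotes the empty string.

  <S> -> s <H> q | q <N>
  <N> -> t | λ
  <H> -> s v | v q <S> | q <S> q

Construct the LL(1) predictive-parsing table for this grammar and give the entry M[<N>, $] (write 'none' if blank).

<N> -> λ

FIRST(<S>): from <S>->s <H> q we get {s}; from <S>->q <N> we get {q}. So FIRST(<S>) = {q, s}.
FIRST(<N>): from <N>->t we get {t}; from <N>->λ we get {λ}. So FIRST(<N>) = {λ, t}.
FIRST(<H>): from <H>->s v we get {s}; from <H>->v q <S> we get {v}; from <H>->q <S> q we get {q}. So FIRST(<H>) = {q, s, v}.
FOLLOW(<S>) includes $ since <S> is the start symbol.
FOLLOW(<S>): in <H>->v q <S>, the suffix after <S> is empty, so FOLLOW(<S>) ⊇ FOLLOW(<H>) = {q}; in <H>->q <S> q, <S> is followed by q with FIRST {q}. Thus FOLLOW(<S>) = {$, q}.
FOLLOW(<N>): in <S>->q <N>, the suffix after <N> is empty, so FOLLOW(<N>) ⊇ FOLLOW(<S>) = {$, q}. Thus FOLLOW(<N>) = {$, q}.
For <N> -> t: FIRST(t) = {t}, so it goes in M[<N>, t] for t ∈ {t}.
For <N> -> λ: FIRST(λ) = {λ}, so it goes in M[<N>, t] for t ∈ {}; since λ ∈ FIRST, also for every t ∈ FOLLOW(<N>) = {$, q}.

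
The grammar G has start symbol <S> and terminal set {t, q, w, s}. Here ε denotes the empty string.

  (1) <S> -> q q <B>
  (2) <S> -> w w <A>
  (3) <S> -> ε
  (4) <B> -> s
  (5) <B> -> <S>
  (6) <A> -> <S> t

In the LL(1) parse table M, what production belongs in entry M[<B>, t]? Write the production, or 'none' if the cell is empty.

FIRST(<S>) = {ε, q, w}
FIRST(<B>) = {ε, q, s, w}  (via <S>)
FIRST(<A>) = {q, t, w}  (via <S> t)
FOLLOW(<S>) includes $ since <S> is the start symbol.
FOLLOW(<S>): in <B>-><S>, the suffix after <S> is empty, so FOLLOW(<S>) ⊇ FOLLOW(<B>) = {$, t}; in <A>-><S> t, <S> is followed by t with FIRST {t}. Thus FOLLOW(<S>) = {$, t}.
FOLLOW(<B>): in <S>->q q <B>, the suffix after <B> is empty, so FOLLOW(<B>) ⊇ FOLLOW(<S>) = {$, t}. Thus FOLLOW(<B>) = {$, t}.
For <B> -> s: FIRST(s) = {s}, so it goes in M[<B>, t] for t ∈ {s}.
For <B> -> <S>: FIRST(<S>) = {ε, q, w}, so it goes in M[<B>, t] for t ∈ {q, w}; since ε ∈ FIRST, also for every t ∈ FOLLOW(<B>) = {$, t}.

<B> -> <S>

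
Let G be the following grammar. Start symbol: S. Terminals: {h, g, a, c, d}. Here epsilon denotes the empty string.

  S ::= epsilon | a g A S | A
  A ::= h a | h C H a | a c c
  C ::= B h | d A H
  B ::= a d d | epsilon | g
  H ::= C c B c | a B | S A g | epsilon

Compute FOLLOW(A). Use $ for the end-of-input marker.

FIRST(A) = {a, h}
FIRST(B) = {epsilon, a, g}
FIRST(S) = {epsilon, a, h}  (via A)
FIRST(C) = {a, d, g, h}  (via B h)
FIRST(H) = {epsilon, a, d, g, h}  (via C c B c, S A g)
FOLLOW(S) includes $ since S is the start symbol.
FOLLOW(S): in S::=a g A S, the suffix after S is empty (adds nothing new); in H::=S A g, S is followed by A g with FIRST {a, h}. Thus FOLLOW(S) = {$, a, h}.
FOLLOW(C): in A::=h C H a, C is followed by H a with FIRST {a, d, g, h}; in H::=C c B c, C is followed by c B c with FIRST {c}. Thus FOLLOW(C) = {a, c, d, g, h}.
FOLLOW(A): in S::=a g A S, A is followed by S with FIRST {epsilon, a, h}; in S::=a g A S, the suffix after A is nullable, so FOLLOW(A) ⊇ FOLLOW(S) = {$, a, h}; in S::=A, the suffix after A is empty, so FOLLOW(A) ⊇ FOLLOW(S) = {$, a, h}; in C::=d A H, A is followed by H with FIRST {epsilon, a, d, g, h}; in C::=d A H, the suffix after A is nullable, so FOLLOW(A) ⊇ FOLLOW(C) = {a, c, d, g, h}; in H::=S A g, A is followed by g with FIRST {g}. Thus FOLLOW(A) = {$, a, c, d, g, h}.
FOLLOW(H): in A::=h C H a, H is followed by a with FIRST {a}; in C::=d A H, the suffix after H is empty, so FOLLOW(H) ⊇ FOLLOW(C) = {a, c, d, g, h}. Thus FOLLOW(H) = {a, c, d, g, h}.
FOLLOW(B): in C::=B h, B is followed by h with FIRST {h}; in H::=C c B c, B is followed by c with FIRST {c}; in H::=a B, the suffix after B is empty, so FOLLOW(B) ⊇ FOLLOW(H) = {a, c, d, g, h}. Thus FOLLOW(B) = {a, c, d, g, h}.

{$, a, c, d, g, h}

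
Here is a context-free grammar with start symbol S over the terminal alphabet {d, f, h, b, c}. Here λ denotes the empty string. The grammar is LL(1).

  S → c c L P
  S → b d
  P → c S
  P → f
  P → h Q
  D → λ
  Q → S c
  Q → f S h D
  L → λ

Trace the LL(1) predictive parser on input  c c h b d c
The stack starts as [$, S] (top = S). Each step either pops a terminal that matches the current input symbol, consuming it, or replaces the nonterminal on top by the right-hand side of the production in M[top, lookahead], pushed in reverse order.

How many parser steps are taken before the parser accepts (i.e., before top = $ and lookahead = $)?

      Stack      Input          Action
   1  $ S        c c h b d c $  expand S → c c L P
   2  $ P L c c  c c h b d c $  match c
   3  $ P L c    c h b d c $    match c
   4  $ P L      h b d c $      expand L → λ
   5  $ P        h b d c $      expand P → h Q
   6  $ Q h      h b d c $      match h
   7  $ Q        b d c $        expand Q → S c
   8  $ c S      b d c $        expand S → b d
   9  $ c d b    b d c $        match b
  10  $ c d      d c $          match d
  11  $ c        c $            match c
Accept reached after 11 steps.

11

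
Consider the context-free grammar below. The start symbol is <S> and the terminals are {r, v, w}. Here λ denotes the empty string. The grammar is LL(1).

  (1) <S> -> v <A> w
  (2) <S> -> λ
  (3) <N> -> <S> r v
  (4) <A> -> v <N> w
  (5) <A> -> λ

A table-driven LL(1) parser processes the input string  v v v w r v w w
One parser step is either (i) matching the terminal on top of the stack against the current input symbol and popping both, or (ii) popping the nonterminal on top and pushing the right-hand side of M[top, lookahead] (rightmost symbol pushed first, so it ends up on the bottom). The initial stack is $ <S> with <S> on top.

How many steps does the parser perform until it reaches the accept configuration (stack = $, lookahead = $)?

      Stack              Input              Action
   1  $ <S>              v v v w r v w w $  expand <S> -> v <A> w
   2  $ w <A> v          v v v w r v w w $  match v
   3  $ w <A>            v v w r v w w $    expand <A> -> v <N> w
   4  $ w w <N> v        v v w r v w w $    match v
   5  $ w w <N>          v w r v w w $      expand <N> -> <S> r v
   6  $ w w v r <S>      v w r v w w $      expand <S> -> v <A> w
   7  $ w w v r w <A> v  v w r v w w $      match v
   8  $ w w v r w <A>    w r v w w $        expand <A> -> λ
   9  $ w w v r w        w r v w w $        match w
  10  $ w w v r          r v w w $          match r
  11  $ w w v            v w w $            match v
  12  $ w w              w w $              match w
  13  $ w                w $                match w
Accept reached after 13 steps.

13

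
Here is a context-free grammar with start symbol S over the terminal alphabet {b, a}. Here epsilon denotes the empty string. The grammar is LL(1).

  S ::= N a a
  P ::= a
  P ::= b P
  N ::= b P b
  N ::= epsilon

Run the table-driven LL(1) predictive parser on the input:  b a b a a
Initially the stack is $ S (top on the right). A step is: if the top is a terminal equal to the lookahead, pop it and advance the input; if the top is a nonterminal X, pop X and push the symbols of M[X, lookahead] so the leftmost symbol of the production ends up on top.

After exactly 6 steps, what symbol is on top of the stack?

step 1: stack=$ S  input=b a b a a $  — expand S ::= N a a
step 2: stack=$ a a N  input=b a b a a $  — expand N ::= b P b
step 3: stack=$ a a b P b  input=b a b a a $  — match b
step 4: stack=$ a a b P  input=a b a a $  — expand P ::= a
step 5: stack=$ a a b a  input=a b a a $  — match a
step 6: stack=$ a a b  input=b a a $  — match b
Stack after step 6: $ a a (top = a).

a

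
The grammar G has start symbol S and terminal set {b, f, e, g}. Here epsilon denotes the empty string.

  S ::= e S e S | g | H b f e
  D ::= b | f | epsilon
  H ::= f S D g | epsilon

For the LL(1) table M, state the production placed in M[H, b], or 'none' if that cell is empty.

H ::= epsilon

FIRST(D) = {epsilon, b, f}
FIRST(H) = {epsilon, f}
FIRST(S) = {b, e, f, g}  (via H b f e)
FOLLOW(S) includes $ since S is the start symbol.
FOLLOW(H): in S::=H b f e, H is followed by b f e with FIRST {b}. Thus FOLLOW(H) = {b}.
For H ::= f S D g: FIRST(f S D g) = {f}, so it goes in M[H, t] for t ∈ {f}.
For H ::= epsilon: FIRST(epsilon) = {epsilon}, so it goes in M[H, t] for t ∈ {}; since epsilon ∈ FIRST, also for every t ∈ FOLLOW(H) = {b}.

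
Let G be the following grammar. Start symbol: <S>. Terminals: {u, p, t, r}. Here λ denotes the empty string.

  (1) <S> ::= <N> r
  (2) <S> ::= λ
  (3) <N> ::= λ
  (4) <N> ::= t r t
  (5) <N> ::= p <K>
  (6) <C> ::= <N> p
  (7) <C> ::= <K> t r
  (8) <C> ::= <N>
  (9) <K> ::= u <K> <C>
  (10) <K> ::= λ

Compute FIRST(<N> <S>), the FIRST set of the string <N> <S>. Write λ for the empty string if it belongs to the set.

{λ, p, r, t}

FIRST(<N>) = {λ, p, t}
FIRST(<K>) = {λ, u}
FIRST(<S>) = {λ, p, r, t}  (via <N> r)
FIRST(<C>) = {λ, p, t, u}  (via <N> p, <K> t r, <N>)
FIRST(<N> <S>): take FIRST of each symbol in turn, carrying on past any symbol whose FIRST contains λ; result {λ, p, r, t}.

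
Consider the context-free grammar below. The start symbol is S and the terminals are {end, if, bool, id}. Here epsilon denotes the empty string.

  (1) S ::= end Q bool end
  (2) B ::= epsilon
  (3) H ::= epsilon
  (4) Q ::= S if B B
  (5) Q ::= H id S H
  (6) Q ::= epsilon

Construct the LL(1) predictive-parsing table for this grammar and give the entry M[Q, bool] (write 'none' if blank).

FIRST(S): from S::=end Q bool end we get {end}. So FIRST(S) = {end}.
FIRST(B): from B::=epsilon we get {epsilon}. So FIRST(B) = {epsilon}.
FIRST(H): from H::=epsilon we get {epsilon}. So FIRST(H) = {epsilon}.
FIRST(Q): from Q::=S if B B we get {end}; from Q::=H id S H we get {id}; from Q::=epsilon we get {epsilon}. So FIRST(Q) = {epsilon, end, id}.
FOLLOW(S) includes $ since S is the start symbol.
FOLLOW(Q): in S::=end Q bool end, Q is followed by bool end with FIRST {bool}. Thus FOLLOW(Q) = {bool}.
For Q ::= S if B B: FIRST(S if B B) = {end}, so it goes in M[Q, t] for t ∈ {end}.
For Q ::= H id S H: FIRST(H id S H) = {id}, so it goes in M[Q, t] for t ∈ {id}.
For Q ::= epsilon: FIRST(epsilon) = {epsilon}, so it goes in M[Q, t] for t ∈ {}; since epsilon ∈ FIRST, also for every t ∈ FOLLOW(Q) = {bool}.

Q ::= epsilon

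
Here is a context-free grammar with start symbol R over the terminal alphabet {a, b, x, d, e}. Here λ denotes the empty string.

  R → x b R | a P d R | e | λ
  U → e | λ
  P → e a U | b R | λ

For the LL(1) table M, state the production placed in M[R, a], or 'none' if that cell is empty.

R → a P d R

FIRST(R) = {λ, a, e, x}
FIRST(U) = {λ, e}
FIRST(P) = {λ, b, e}
FOLLOW(R) includes $ since R is the start symbol.
FOLLOW(P): in R→a P d R, P is followed by d R with FIRST {d}. Thus FOLLOW(P) = {d}.
FOLLOW(R): in R→x b R, the suffix after R is empty (adds nothing new); in R→a P d R, the suffix after R is empty (adds nothing new); in P→b R, the suffix after R is empty, so FOLLOW(R) ⊇ FOLLOW(P) = {d}. Thus FOLLOW(R) = {$, d}.
For R → x b R: FIRST(x b R) = {x}, so it goes in M[R, t] for t ∈ {x}.
For R → a P d R: FIRST(a P d R) = {a}, so it goes in M[R, t] for t ∈ {a}.
For R → e: FIRST(e) = {e}, so it goes in M[R, t] for t ∈ {e}.
For R → λ: FIRST(λ) = {λ}, so it goes in M[R, t] for t ∈ {}; since λ ∈ FIRST, also for every t ∈ FOLLOW(R) = {$, d}.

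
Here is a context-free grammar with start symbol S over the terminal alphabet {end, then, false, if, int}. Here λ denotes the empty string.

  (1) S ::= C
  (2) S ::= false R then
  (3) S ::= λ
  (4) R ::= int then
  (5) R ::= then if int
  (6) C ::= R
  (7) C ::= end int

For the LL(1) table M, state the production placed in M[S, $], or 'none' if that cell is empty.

FIRST(R) = {int, then}
FIRST(C) = {end, int, then}  (via R)
FIRST(S) = {λ, end, false, int, then}  (via C)
FOLLOW(S) includes $ since S is the start symbol.
FOLLOW(S): S appears on no right-hand side. Thus FOLLOW(S) = {$}.
For S ::= C: FIRST(C) = {end, int, then}, so it goes in M[S, t] for t ∈ {end, int, then}.
For S ::= false R then: FIRST(false R then) = {false}, so it goes in M[S, t] for t ∈ {false}.
For S ::= λ: FIRST(λ) = {λ}, so it goes in M[S, t] for t ∈ {}; since λ ∈ FIRST, also for every t ∈ FOLLOW(S) = {$}.

S ::= λ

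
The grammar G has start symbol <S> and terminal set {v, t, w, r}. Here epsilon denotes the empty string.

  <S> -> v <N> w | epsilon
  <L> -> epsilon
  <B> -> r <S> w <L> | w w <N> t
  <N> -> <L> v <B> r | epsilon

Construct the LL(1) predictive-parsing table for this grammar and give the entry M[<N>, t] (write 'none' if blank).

FIRST(<S>): from <S>->v <N> w we get {v}; from <S>->epsilon we get {epsilon}. So FIRST(<S>) = {epsilon, v}.
FIRST(<L>): from <L>->epsilon we get {epsilon}. So FIRST(<L>) = {epsilon}.
FIRST(<B>): from <B>->r <S> w <L> we get {r}; from <B>->w w <N> t we get {w}. So FIRST(<B>) = {r, w}.
FIRST(<N>): from <N>-><L> v <B> r we get {v}; from <N>->epsilon we get {epsilon}. So FIRST(<N>) = {epsilon, v}.
FOLLOW(<S>) includes $ since <S> is the start symbol.
FOLLOW(<N>): in <S>->v <N> w, <N> is followed by w with FIRST {w}; in <B>->w w <N> t, <N> is followed by t with FIRST {t}. Thus FOLLOW(<N>) = {t, w}.
For <N> -> <L> v <B> r: FIRST(<L> v <B> r) = {v}, so it goes in M[<N>, t] for t ∈ {v}.
For <N> -> epsilon: FIRST(epsilon) = {epsilon}, so it goes in M[<N>, t] for t ∈ {}; since epsilon ∈ FIRST, also for every t ∈ FOLLOW(<N>) = {t, w}.

<N> -> epsilon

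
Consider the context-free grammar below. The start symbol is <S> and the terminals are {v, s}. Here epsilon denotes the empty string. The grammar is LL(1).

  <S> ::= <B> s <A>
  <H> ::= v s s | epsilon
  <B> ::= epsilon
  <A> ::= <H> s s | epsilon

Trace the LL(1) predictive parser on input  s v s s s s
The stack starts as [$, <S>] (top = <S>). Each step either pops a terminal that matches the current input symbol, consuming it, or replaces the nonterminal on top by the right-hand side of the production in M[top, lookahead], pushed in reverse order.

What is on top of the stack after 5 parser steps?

v

     Stack        Input          Action
  1  $ <S>        s v s s s s $  expand <S> ::= <B> s <A>
  2  $ <A> s <B>  s v s s s s $  expand <B> ::= epsilon
  3  $ <A> s      s v s s s s $  match s
  4  $ <A>        v s s s s $    expand <A> ::= <H> s s
  5  $ s s <H>    v s s s s $    expand <H> ::= v s s
Stack after step 5: $ s s s s v (top = v).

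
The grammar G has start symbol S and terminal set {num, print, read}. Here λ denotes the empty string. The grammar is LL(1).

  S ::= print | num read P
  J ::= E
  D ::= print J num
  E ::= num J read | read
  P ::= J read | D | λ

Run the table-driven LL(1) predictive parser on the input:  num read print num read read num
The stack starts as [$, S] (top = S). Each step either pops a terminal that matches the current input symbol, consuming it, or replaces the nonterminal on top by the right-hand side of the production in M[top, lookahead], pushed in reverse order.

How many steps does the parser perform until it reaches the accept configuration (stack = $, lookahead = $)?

      Stack             Input                               Action
   1  $ S               num read print num read read num $  expand S ::= num read P
   2  $ P read num      num read print num read read num $  match num
   3  $ P read          read print num read read num $      match read
   4  $ P               print num read read num $           expand P ::= D
   5  $ D               print num read read num $           expand D ::= print J num
   6  $ num J print     print num read read num $           match print
   7  $ num J           num read read num $                 expand J ::= E
   8  $ num E           num read read num $                 expand E ::= num J read
   9  $ num read J num  num read read num $                 match num
  10  $ num read J      read read num $                     expand J ::= E
  11  $ num read E      read read num $                     expand E ::= read
  12  $ num read read   read read num $                     match read
  13  $ num read        read num $                          match read
  14  $ num             num $                               match num
Accept reached after 14 steps.

14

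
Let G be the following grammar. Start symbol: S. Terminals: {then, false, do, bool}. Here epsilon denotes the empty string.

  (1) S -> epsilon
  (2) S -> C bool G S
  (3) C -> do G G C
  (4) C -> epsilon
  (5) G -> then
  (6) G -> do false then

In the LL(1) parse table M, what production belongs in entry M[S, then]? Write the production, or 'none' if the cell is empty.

none

FIRST(C) = {epsilon, do}
FIRST(G) = {do, then}
FIRST(S) = {epsilon, bool, do}  (via C bool G S)
FOLLOW(S) includes $ since S is the start symbol.
FOLLOW(S): in S->C bool G S, the suffix after S is empty (adds nothing new). Thus FOLLOW(S) = {$}.
For S -> epsilon: FIRST(epsilon) = {epsilon}, so it goes in M[S, t] for t ∈ {}; since epsilon ∈ FIRST, also for every t ∈ FOLLOW(S) = {$}.
For S -> C bool G S: FIRST(C bool G S) = {bool, do}, so it goes in M[S, t] for t ∈ {bool, do}.
None of these place a production in M[S, then].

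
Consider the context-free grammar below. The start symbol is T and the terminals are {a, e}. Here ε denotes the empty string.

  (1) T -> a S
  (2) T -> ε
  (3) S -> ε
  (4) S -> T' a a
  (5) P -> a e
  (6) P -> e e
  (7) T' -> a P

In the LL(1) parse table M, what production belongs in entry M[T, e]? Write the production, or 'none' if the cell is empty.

FIRST(T) = {ε, a}
FIRST(P) = {a, e}
FIRST(T') = {a}
FIRST(S) = {ε, a}  (via T' a a)
FOLLOW(T) includes $ since T is the start symbol.
FOLLOW(T): T appears on no right-hand side. Thus FOLLOW(T) = {$}.
For T -> a S: FIRST(a S) = {a}, so it goes in M[T, t] for t ∈ {a}.
For T -> ε: FIRST(ε) = {ε}, so it goes in M[T, t] for t ∈ {}; since ε ∈ FIRST, also for every t ∈ FOLLOW(T) = {$}.
None of these place a production in M[T, e].

none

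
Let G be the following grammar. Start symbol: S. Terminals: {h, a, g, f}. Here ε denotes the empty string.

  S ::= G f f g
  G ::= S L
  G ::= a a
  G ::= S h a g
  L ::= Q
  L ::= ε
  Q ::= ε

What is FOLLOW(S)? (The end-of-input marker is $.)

FIRST(Q) = {ε}
FIRST(L) = {ε}  (via Q)
FIRST(S) = {a}  (via G f f g)
FIRST(G) = {a}  (via S L, S h a g)
FOLLOW(S) includes $ since S is the start symbol.
FOLLOW(G): in S::=G f f g, G is followed by f f g with FIRST {f}. Thus FOLLOW(G) = {f}.
FOLLOW(S): in G::=S L, S is followed by L with FIRST {ε}; in G::=S L, the suffix after S is nullable, so FOLLOW(S) ⊇ FOLLOW(G) = {f}; in G::=S h a g, S is followed by h a g with FIRST {h}. Thus FOLLOW(S) = {$, f, h}.
FOLLOW(L): in G::=S L, the suffix after L is empty, so FOLLOW(L) ⊇ FOLLOW(G) = {f}. Thus FOLLOW(L) = {f}.
FOLLOW(Q): in L::=Q, the suffix after Q is empty, so FOLLOW(Q) ⊇ FOLLOW(L) = {f}. Thus FOLLOW(Q) = {f}.

{$, f, h}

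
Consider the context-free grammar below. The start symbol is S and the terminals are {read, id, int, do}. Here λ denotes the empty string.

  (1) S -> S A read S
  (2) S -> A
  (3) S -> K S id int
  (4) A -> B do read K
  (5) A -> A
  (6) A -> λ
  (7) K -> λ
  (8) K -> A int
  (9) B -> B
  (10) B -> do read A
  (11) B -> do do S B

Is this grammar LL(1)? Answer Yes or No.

FIRST(S) = {λ, do, id, int, read}
FIRST(A) = {λ, do}
FIRST(K) = {λ, do, int}
FIRST(B) = {do}
FOLLOW(S) = {$, do, id, read}
FOLLOW(A) = {$, do, id, int, read}
FOLLOW(K) = {$, do, id, int, read}
FOLLOW(B) = {do}
Cell M[A, $] receives both A -> A and A -> λ — the grammar is not LL(1).

No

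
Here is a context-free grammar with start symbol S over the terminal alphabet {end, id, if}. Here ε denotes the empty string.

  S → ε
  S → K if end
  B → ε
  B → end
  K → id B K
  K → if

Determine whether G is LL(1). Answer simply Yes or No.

FIRST(S) = {ε, id, if}
FIRST(B) = {ε, end}
FIRST(K) = {id, if}
FOLLOW(S) = {$}
FOLLOW(B) = {id, if}
FOLLOW(K) = {if}
Each cell of M receives at most one production.

Yes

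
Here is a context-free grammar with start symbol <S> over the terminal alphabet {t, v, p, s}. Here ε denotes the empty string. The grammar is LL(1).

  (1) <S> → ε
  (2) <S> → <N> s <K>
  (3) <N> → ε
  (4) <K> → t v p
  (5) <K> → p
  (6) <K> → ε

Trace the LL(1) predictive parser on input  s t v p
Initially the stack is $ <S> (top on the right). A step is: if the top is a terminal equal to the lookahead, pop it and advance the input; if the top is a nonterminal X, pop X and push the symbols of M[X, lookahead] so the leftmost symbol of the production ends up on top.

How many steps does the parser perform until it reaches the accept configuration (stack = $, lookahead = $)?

7

     Stack        Input      Action
  1  $ <S>        s t v p $  expand <S> → <N> s <K>
  2  $ <K> s <N>  s t v p $  expand <N> → ε
  3  $ <K> s      s t v p $  match s
  4  $ <K>        t v p $    expand <K> → t v p
  5  $ p v t      t v p $    match t
  6  $ p v        v p $      match v
  7  $ p          p $        match p
Accept reached after 7 steps.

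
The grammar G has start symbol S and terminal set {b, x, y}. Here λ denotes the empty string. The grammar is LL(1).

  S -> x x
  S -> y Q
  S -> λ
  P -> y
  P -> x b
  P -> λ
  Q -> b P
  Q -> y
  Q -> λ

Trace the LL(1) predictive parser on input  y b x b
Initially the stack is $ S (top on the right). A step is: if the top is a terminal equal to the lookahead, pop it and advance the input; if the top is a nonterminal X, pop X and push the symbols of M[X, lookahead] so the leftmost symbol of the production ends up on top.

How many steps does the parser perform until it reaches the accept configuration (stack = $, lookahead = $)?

     Stack  Input      Action
  1  $ S    y b x b $  expand S -> y Q
  2  $ Q y  y b x b $  match y
  3  $ Q    b x b $    expand Q -> b P
  4  $ P b  b x b $    match b
  5  $ P    x b $      expand P -> x b
  6  $ b x  x b $      match x
  7  $ b    b $        match b
Accept reached after 7 steps.

7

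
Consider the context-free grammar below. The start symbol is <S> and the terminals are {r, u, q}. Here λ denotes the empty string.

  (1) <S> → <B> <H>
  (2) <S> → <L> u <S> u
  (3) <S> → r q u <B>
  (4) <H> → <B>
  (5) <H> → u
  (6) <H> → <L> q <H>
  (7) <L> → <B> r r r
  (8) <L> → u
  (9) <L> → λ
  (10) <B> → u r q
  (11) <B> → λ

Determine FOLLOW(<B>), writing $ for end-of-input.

{$, q, r, u}

FIRST(<B>): from <B>→u r q we get {u}; from <B>→λ we get {λ}. So FIRST(<B>) = {λ, u}.
FIRST(<L>): from <L>→<B> r r r we get {r, u}; from <L>→u we get {u}; from <L>→λ we get {λ}. So FIRST(<L>) = {λ, r, u}.
FIRST(<H>): from <H>→<B> we get {λ, u}; from <H>→u we get {u}; from <H>→<L> q <H> we get {q, r, u}. So FIRST(<H>) = {λ, q, r, u}.
FIRST(<S>): from <S>→<B> <H> we get {λ, q, r, u}; from <S>→<L> u <S> u we get {r, u}; from <S>→r q u <B> we get {r}. So FIRST(<S>) = {λ, q, r, u}.
FOLLOW(<S>) includes $ since <S> is the start symbol.
FOLLOW(<S>): in <S>→<L> u <S> u, <S> is followed by u with FIRST {u}. Thus FOLLOW(<S>) = {$, u}.
FOLLOW(<H>): in <S>→<B> <H>, the suffix after <H> is empty, so FOLLOW(<H>) ⊇ FOLLOW(<S>) = {$, u}; in <H>→<L> q <H>, the suffix after <H> is empty (adds nothing new). Thus FOLLOW(<H>) = {$, u}.
FOLLOW(<L>): in <S>→<L> u <S> u, <L> is followed by u <S> u with FIRST {u}; in <H>→<L> q <H>, <L> is followed by q <H> with FIRST {q}. Thus FOLLOW(<L>) = {q, u}.
FOLLOW(<B>): in <S>→<B> <H>, <B> is followed by <H> with FIRST {λ, q, r, u}; in <S>→<B> <H>, the suffix after <B> is nullable, so FOLLOW(<B>) ⊇ FOLLOW(<S>) = {$, u}; in <S>→r q u <B>, the suffix after <B> is empty, so FOLLOW(<B>) ⊇ FOLLOW(<S>) = {$, u}; in <H>→<B>, the suffix after <B> is empty, so FOLLOW(<B>) ⊇ FOLLOW(<H>) = {$, u}; in <L>→<B> r r r, <B> is followed by r r r with FIRST {r}. Thus FOLLOW(<B>) = {$, q, r, u}.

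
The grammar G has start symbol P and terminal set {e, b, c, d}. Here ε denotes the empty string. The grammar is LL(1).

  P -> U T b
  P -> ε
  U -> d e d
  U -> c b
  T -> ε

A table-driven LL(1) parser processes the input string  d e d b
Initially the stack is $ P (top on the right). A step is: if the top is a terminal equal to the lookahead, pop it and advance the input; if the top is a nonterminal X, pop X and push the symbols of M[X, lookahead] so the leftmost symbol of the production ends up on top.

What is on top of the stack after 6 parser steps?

     Stack        Input      Action
  1  $ P          d e d b $  expand P -> U T b
  2  $ b T U      d e d b $  expand U -> d e d
  3  $ b T d e d  d e d b $  match d
  4  $ b T d e    e d b $    match e
  5  $ b T d      d b $      match d
  6  $ b T        b $        expand T -> ε
Stack after step 6: $ b (top = b).

b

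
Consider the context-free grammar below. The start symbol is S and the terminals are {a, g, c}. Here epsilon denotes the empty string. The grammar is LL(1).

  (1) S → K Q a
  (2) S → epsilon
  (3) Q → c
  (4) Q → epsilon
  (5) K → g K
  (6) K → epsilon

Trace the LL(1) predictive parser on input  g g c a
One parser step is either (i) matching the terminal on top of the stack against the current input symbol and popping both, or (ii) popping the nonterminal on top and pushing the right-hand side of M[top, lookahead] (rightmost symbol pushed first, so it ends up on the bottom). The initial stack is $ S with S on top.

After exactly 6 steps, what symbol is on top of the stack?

step 1: stack=$ S  input=g g c a $  — expand S → K Q a
step 2: stack=$ a Q K  input=g g c a $  — expand K → g K
step 3: stack=$ a Q K g  input=g g c a $  — match g
step 4: stack=$ a Q K  input=g c a $  — expand K → g K
step 5: stack=$ a Q K g  input=g c a $  — match g
step 6: stack=$ a Q K  input=c a $  — expand K → epsilon
Stack after step 6: $ a Q (top = Q).

Q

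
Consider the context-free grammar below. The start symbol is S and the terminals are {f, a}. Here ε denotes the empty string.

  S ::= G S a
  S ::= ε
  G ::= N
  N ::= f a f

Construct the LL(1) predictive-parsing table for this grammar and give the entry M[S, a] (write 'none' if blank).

FIRST(N) = {f}
FIRST(G) = {f}  (via N)
FIRST(S) = {ε, f}  (via G S a)
FOLLOW(S) includes $ since S is the start symbol.
FOLLOW(S): in S::=G S a, S is followed by a with FIRST {a}. Thus FOLLOW(S) = {$, a}.
For S ::= G S a: FIRST(G S a) = {f}, so it goes in M[S, t] for t ∈ {f}.
For S ::= ε: FIRST(ε) = {ε}, so it goes in M[S, t] for t ∈ {}; since ε ∈ FIRST, also for every t ∈ FOLLOW(S) = {$, a}.

S ::= ε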